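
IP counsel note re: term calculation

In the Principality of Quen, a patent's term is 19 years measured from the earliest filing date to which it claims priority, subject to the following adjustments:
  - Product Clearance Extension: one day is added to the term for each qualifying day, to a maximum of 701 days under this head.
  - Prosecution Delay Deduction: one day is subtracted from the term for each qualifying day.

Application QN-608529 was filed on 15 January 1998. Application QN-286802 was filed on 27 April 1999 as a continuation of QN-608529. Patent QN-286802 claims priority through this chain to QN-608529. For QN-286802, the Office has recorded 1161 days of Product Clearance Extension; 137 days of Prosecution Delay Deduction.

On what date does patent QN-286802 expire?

Earliest priority filing: 15 January 1998.
Base term: 15 January 1998 + 19 years → 15 January 2017.
Product Clearance Extension: 1161 days claimed exceeds the 701-day cap, so +701 days → 17 December 2018.
Prosecution Delay Deduction: −137 days → 2 August 2018.

2018-08-02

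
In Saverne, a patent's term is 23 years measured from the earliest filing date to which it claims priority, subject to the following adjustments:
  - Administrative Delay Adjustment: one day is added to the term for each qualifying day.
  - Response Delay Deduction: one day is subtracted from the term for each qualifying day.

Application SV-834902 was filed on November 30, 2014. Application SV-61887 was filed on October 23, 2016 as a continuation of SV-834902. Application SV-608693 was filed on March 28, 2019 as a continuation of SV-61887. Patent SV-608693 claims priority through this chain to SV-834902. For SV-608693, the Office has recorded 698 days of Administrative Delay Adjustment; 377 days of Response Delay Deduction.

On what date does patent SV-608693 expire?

October 17, 2038

Earliest priority filing: 30 November 2014.
Base term: 30 November 2014 + 23 years → 30 November 2037.
Administrative Delay Adjustment: +698 days → 29 October 2039.
Response Delay Deduction: −377 days → 17 October 2038.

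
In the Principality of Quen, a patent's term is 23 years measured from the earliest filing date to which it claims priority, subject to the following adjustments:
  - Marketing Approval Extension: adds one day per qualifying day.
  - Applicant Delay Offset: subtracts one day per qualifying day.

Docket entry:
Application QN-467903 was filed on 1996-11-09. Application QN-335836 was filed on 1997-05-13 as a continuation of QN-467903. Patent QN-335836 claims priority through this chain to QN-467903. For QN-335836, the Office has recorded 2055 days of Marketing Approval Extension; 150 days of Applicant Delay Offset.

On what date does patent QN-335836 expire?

January 26, 2025

Earliest priority filing: 9 November 1996.
Base term: 9 November 1996 + 23 years → 9 November 2019.
Marketing Approval Extension: +2055 days → 25 June 2025.
Applicant Delay Offset: −150 days → 26 January 2025.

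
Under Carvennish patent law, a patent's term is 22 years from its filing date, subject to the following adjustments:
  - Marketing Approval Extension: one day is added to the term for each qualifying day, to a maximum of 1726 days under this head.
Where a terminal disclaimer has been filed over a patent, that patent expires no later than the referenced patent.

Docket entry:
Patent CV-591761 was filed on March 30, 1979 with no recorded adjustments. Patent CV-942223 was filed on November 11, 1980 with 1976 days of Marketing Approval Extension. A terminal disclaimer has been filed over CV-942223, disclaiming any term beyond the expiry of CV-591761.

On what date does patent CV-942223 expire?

Natural term of CV-942223:
  Base: filing + 22 years → 11 November 2002.
  Marketing Approval Extension: 1976 days claimed exceeds the 1726-day cap, so +1726 days → 3 August 2007.
Expiry of referenced patent CV-591761:
  Base: filing + 22 years → 30 March 2001.
Terminal disclaimer: CV-942223 expires on the earlier of 3 August 2007 and 30 March 2001.

2001-03-30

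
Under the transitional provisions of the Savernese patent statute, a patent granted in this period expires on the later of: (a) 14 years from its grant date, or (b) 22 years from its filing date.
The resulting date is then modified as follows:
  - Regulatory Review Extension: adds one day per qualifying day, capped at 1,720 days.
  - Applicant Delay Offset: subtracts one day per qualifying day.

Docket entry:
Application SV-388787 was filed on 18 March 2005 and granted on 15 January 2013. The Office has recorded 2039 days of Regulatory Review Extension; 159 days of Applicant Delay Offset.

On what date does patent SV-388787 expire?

2031-06-26

(a) grant + 14 years → 15 January 2027.
(b) filing + 22 years → 18 March 2027.
Later of the two: 18 March 2027.
Regulatory Review Extension: 2039 days claimed exceeds the 1720-day cap, so +1720 days → 2 December 2031.
Applicant Delay Offset: −159 days → 26 June 2031.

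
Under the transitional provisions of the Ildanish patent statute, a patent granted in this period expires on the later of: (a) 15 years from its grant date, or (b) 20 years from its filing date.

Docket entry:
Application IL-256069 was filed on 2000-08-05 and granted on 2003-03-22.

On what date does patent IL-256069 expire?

(a) grant + 15 years → 22 March 2018.
(b) filing + 20 years → 5 August 2020.
Later of the two: 5 August 2020.

2020-08-05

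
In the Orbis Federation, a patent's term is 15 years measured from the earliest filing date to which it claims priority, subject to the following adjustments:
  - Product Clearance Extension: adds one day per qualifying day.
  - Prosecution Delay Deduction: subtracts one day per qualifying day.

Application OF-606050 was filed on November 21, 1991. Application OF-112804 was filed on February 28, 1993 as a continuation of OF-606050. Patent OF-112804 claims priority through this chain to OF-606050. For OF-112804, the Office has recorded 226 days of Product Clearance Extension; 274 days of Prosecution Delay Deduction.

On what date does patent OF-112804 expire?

2006-10-04

Earliest priority filing: 21 November 1991.
Base term: 21 November 1991 + 15 years → 21 November 2006.
Product Clearance Extension: +226 days → 5 July 2007.
Prosecution Delay Deduction: −274 days → 4 October 2006.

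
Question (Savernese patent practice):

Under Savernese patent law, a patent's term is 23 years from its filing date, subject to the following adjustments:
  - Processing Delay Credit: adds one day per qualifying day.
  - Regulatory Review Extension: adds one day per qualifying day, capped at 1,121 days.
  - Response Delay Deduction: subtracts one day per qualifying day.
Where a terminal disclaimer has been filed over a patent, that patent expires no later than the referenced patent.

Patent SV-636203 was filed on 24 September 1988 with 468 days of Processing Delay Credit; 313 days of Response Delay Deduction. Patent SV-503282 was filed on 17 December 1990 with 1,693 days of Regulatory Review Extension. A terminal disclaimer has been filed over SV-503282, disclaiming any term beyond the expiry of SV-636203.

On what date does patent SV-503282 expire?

February 26, 2012

Natural term of SV-503282:
  Base: filing + 23 years → 17 December 2013.
  Regulatory Review Extension: 1693 days claimed exceeds the 1121-day cap, so +1121 days → 11 January 2017.
Expiry of referenced patent SV-636203:
  Base: filing + 23 years → 24 September 2011.
  Processing Delay Credit: +468 days → 4 January 2013.
  Response Delay Deduction: −313 days → 26 February 2012.
Terminal disclaimer: SV-503282 expires on the earlier of 11 January 2017 and 26 February 2012.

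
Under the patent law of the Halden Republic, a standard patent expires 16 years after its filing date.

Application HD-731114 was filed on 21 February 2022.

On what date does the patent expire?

February 21, 2038

Filing date + 16 years → 21 February 2038.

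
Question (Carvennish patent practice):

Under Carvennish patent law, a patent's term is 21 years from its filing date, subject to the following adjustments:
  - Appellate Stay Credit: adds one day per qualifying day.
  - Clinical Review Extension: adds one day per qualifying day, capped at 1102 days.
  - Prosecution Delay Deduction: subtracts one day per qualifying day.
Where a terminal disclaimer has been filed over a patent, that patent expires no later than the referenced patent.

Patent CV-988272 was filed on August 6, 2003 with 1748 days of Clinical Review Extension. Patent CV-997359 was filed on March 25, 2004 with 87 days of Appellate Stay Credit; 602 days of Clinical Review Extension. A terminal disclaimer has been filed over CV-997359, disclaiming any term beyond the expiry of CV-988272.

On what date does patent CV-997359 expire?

Natural term of CV-997359:
  Base: filing + 21 years → 25 March 2025.
  Appellate Stay Credit: +87 days → 20 June 2025.
  Clinical Review Extension: 602 days (within the 1102-day cap) → +602 days → 12 February 2027.
Expiry of referenced patent CV-988272:
  Base: filing + 21 years → 6 August 2024.
  Clinical Review Extension: 1748 days claimed exceeds the 1102-day cap, so +1102 days → 13 August 2027.
Terminal disclaimer: CV-997359 expires on the earlier of 12 February 2027 and 13 August 2027.

2027-02-12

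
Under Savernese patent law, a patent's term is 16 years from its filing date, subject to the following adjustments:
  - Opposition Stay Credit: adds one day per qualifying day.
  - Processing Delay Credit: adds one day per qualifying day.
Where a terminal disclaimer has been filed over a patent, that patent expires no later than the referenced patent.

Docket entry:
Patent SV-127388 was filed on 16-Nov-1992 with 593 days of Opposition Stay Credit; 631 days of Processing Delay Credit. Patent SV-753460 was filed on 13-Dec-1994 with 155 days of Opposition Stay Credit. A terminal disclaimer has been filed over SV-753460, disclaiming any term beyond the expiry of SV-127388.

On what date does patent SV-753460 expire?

May 17, 2011

Natural term of SV-753460:
  Base: filing + 16 years → 13 December 2010.
  Opposition Stay Credit: +155 days → 17 May 2011.
Expiry of referenced patent SV-127388:
  Base: filing + 16 years → 16 November 2008.
  Opposition Stay Credit: +593 days → 2 July 2010.
  Processing Delay Credit: +631 days → 24 March 2012.
Terminal disclaimer: SV-753460 expires on the earlier of 17 May 2011 and 24 March 2012.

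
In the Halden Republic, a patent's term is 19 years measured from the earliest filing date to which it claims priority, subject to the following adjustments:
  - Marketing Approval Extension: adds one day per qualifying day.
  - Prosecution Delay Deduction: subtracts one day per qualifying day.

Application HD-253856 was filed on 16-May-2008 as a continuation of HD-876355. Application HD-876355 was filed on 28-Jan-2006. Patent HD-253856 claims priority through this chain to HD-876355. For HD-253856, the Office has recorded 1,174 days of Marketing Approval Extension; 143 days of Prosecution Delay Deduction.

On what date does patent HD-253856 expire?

Earliest priority filing: 28 January 2006.
Base term: 28 January 2006 + 19 years → 28 January 2025.
Marketing Approval Extension: +1174 days → 16 April 2028.
Prosecution Delay Deduction: −143 days → 25 November 2027.

November 25, 2027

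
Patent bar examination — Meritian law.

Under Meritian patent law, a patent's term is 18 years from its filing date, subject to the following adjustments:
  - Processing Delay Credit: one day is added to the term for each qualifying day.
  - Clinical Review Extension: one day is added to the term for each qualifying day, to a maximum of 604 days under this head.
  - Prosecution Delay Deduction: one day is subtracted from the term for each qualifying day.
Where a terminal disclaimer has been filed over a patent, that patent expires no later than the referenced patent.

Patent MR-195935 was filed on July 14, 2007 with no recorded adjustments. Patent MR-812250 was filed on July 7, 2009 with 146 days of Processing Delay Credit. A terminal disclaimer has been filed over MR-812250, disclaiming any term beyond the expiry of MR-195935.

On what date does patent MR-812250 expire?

Natural term of MR-812250:
  Base: filing + 18 years → 7 July 2027.
  Processing Delay Credit: +146 days → 30 November 2027.
Expiry of referenced patent MR-195935:
  Base: filing + 18 years → 14 July 2025.
Terminal disclaimer: MR-812250 expires on the earlier of 30 November 2027 and 14 July 2025.

July 14, 2025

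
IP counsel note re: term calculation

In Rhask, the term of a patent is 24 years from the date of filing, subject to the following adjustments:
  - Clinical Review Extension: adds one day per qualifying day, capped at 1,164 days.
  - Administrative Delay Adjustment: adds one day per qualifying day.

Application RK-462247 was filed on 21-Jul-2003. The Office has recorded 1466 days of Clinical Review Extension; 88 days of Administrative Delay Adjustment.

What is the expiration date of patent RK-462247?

Base term: filing date + 24 years → 21 July 2027.
Clinical Review Extension: 1466 days claimed exceeds the 1164-day cap, so +1164 days → 27 September 2030.
Administrative Delay Adjustment: +88 days → 24 December 2030.

December 24, 2030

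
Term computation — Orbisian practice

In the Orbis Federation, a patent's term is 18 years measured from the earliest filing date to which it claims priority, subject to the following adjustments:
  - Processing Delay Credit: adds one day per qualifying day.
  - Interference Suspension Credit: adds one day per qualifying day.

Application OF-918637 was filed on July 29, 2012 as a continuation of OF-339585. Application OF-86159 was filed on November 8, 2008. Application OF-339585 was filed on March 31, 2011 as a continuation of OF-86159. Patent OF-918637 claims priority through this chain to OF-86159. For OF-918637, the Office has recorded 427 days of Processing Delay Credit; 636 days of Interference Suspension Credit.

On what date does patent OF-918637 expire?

2029-10-06

Earliest priority filing: 8 November 2008.
Base term: 8 November 2008 + 18 years → 8 November 2026.
Processing Delay Credit: +427 days → 9 January 2028.
Interference Suspension Credit: +636 days → 6 October 2029.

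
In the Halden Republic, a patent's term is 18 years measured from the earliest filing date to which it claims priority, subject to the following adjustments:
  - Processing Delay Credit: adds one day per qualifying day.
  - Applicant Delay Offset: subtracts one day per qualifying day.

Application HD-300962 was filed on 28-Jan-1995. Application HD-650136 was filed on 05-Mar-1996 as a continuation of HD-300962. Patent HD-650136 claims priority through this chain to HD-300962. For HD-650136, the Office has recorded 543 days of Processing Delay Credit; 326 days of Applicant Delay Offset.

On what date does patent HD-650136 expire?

Earliest priority filing: 28 January 1995.
Base term: 28 January 1995 + 18 years → 28 January 2013.
Processing Delay Credit: +543 days → 25 July 2014.
Applicant Delay Offset: −326 days → 2 September 2013.

September 2, 2013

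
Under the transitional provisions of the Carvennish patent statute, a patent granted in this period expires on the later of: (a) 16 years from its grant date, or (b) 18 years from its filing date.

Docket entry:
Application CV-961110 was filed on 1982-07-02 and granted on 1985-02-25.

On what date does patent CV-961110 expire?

(a) grant + 16 years → 25 February 2001.
(b) filing + 18 years → 2 July 2000.
Later of the two: 25 February 2001.

February 25, 2001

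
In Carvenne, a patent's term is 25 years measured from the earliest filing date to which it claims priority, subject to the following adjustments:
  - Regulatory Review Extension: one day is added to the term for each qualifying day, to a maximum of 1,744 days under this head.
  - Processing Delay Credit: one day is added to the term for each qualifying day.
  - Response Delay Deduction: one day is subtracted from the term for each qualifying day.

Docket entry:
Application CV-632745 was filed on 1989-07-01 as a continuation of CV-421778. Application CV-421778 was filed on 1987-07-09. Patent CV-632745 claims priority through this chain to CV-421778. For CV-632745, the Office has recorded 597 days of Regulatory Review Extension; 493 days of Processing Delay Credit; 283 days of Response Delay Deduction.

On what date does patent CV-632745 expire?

September 24, 2014

Earliest priority filing: 9 July 1987.
Base term: 9 July 1987 + 25 years → 9 July 2012.
Regulatory Review Extension: 597 days (within the 1744-day cap) → +597 days → 26 February 2014.
Processing Delay Credit: +493 days → 4 July 2015.
Response Delay Deduction: −283 days → 24 September 2014.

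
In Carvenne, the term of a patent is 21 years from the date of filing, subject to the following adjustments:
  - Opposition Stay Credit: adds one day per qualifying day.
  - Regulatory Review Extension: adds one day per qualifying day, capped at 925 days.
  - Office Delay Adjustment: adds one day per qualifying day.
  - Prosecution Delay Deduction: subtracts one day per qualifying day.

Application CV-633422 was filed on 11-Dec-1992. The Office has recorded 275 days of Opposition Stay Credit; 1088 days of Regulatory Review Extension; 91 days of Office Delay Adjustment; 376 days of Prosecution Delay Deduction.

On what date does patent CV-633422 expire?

Base term: filing date + 21 years → 11 December 2013.
Opposition Stay Credit: +275 days → 12 September 2014.
Regulatory Review Extension: 1088 days claimed exceeds the 925-day cap, so +925 days → 25 March 2017.
Office Delay Adjustment: +91 days → 24 June 2017.
Prosecution Delay Deduction: −376 days → 13 June 2016.

June 13, 2016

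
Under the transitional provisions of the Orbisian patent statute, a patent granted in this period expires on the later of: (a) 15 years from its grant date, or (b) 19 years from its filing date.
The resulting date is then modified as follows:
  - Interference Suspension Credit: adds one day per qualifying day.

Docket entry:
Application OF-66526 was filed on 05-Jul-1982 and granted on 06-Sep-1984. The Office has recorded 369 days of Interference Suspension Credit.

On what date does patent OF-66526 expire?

2002-07-09

(a) grant + 15 years → 6 September 1999.
(b) filing + 19 years → 5 July 2001.
Later of the two: 5 July 2001.
Interference Suspension Credit: +369 days → 9 July 2002.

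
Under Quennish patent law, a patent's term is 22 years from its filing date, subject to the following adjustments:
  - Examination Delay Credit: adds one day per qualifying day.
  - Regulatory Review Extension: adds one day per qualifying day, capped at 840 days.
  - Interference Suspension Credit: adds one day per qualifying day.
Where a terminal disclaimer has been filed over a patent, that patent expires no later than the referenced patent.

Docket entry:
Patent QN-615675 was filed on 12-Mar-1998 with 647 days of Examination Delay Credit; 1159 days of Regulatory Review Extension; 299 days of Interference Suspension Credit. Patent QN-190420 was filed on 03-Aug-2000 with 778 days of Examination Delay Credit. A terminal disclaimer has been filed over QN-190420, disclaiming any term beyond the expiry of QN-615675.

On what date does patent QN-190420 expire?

2024-09-19

Natural term of QN-190420:
  Base: filing + 22 years → 3 August 2022.
  Examination Delay Credit: +778 days → 19 September 2024.
Expiry of referenced patent QN-615675:
  Base: filing + 22 years → 12 March 2020.
  Examination Delay Credit: +647 days → 19 December 2021.
  Regulatory Review Extension: 1159 days claimed exceeds the 840-day cap, so +840 days → 7 April 2024.
  Interference Suspension Credit: +299 days → 31 January 2025.
Terminal disclaimer: QN-190420 expires on the earlier of 19 September 2024 and 31 January 2025.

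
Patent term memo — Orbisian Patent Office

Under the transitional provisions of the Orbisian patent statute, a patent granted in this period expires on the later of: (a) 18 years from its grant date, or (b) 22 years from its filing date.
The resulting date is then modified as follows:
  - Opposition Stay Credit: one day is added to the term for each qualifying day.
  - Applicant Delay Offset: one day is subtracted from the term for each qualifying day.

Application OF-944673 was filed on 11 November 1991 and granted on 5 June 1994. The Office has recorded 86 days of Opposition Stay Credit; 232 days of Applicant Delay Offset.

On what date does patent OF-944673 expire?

(a) grant + 18 years → 5 June 2012.
(b) filing + 22 years → 11 November 2013.
Later of the two: 11 November 2013.
Opposition Stay Credit: +86 days → 5 February 2014.
Applicant Delay Offset: −232 days → 18 June 2013.

2013-06-18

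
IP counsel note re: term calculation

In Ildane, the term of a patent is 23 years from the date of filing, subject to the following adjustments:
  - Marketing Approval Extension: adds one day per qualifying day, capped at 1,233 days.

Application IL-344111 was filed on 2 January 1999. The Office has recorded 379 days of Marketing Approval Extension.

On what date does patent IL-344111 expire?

2023-01-16

Base term: filing date + 23 years → 2 January 2022.
Marketing Approval Extension: 379 days (within the 1233-day cap) → +379 days → 16 January 2023.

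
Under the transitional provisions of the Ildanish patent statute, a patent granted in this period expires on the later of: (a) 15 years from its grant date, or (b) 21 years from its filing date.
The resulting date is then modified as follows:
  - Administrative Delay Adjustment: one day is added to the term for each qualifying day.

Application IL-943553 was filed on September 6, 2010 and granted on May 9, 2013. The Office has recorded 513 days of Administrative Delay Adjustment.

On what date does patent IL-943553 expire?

2033-01-31

(a) grant + 15 years → 9 May 2028.
(b) filing + 21 years → 6 September 2031.
Later of the two: 6 September 2031.
Administrative Delay Adjustment: +513 days → 31 January 2033.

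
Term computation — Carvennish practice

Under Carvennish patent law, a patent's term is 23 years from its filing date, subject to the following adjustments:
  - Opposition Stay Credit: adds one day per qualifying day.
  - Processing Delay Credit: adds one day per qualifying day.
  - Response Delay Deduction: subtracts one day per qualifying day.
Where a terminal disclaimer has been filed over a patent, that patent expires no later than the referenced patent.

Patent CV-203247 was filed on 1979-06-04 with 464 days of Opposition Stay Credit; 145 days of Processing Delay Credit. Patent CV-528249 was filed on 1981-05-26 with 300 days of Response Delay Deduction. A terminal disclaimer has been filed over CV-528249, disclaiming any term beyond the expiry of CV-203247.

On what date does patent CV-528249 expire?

2003-07-31

Natural term of CV-528249:
  Base: filing + 23 years → 26 May 2004.
  Response Delay Deduction: −300 days → 31 July 2003.
Expiry of referenced patent CV-203247:
  Base: filing + 23 years → 4 June 2002.
  Opposition Stay Credit: +464 days → 11 September 2003.
  Processing Delay Credit: +145 days → 3 February 2004.
Terminal disclaimer: CV-528249 expires on the earlier of 31 July 2003 and 3 February 2004.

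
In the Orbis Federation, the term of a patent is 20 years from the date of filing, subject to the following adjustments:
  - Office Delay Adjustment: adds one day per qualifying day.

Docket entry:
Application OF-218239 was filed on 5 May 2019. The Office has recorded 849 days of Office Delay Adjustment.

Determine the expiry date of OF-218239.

Base term: filing date + 20 years → 5 May 2039.
Office Delay Adjustment: +849 days → 31 August 2041.

August 31, 2041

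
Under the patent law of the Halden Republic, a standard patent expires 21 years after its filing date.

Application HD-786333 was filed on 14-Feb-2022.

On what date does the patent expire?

Filing date + 21 years → 14 February 2043.

2043-02-14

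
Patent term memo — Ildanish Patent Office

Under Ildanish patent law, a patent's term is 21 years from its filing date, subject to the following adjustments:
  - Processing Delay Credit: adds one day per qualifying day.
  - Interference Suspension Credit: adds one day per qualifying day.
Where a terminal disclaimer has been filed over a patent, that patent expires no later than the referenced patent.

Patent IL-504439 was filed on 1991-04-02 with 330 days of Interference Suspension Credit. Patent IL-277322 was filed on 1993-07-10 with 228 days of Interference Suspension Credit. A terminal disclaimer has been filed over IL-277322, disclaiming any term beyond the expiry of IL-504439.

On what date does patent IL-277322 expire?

Natural term of IL-277322:
  Base: filing + 21 years → 10 July 2014.
  Interference Suspension Credit: +228 days → 23 February 2015.
Expiry of referenced patent IL-504439:
  Base: filing + 21 years → 2 April 2012.
  Interference Suspension Credit: +330 days → 26 February 2013.
Terminal disclaimer: IL-277322 expires on the earlier of 23 February 2015 and 26 February 2013.

February 26, 2013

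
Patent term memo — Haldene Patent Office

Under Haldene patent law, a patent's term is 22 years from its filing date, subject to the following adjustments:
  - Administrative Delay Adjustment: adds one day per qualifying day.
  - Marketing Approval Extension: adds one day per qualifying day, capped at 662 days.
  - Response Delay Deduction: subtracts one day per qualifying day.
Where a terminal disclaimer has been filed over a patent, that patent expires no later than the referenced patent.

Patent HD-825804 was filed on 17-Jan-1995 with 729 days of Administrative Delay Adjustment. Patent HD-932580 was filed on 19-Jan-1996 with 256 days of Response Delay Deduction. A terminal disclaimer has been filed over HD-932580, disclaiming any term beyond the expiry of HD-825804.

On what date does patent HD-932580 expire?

2017-05-08

Natural term of HD-932580:
  Base: filing + 22 years → 19 January 2018.
  Response Delay Deduction: −256 days → 8 May 2017.
Expiry of referenced patent HD-825804:
  Base: filing + 22 years → 17 January 2017.
  Administrative Delay Adjustment: +729 days → 16 January 2019.
Terminal disclaimer: HD-932580 expires on the earlier of 8 May 2017 and 16 January 2019.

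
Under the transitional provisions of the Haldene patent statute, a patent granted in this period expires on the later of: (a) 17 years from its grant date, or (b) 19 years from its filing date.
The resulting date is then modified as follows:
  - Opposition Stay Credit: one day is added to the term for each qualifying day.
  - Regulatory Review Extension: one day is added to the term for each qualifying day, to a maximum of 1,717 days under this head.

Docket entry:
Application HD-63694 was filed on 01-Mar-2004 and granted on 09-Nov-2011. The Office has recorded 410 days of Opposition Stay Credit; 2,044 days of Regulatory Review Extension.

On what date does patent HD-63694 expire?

(a) grant + 17 years → 9 November 2028.
(b) filing + 19 years → 1 March 2023.
Later of the two: 9 November 2028.
Opposition Stay Credit: +410 days → 24 December 2029.
Regulatory Review Extension: 2044 days claimed exceeds the 1717-day cap, so +1717 days → 6 September 2034.

September 6, 2034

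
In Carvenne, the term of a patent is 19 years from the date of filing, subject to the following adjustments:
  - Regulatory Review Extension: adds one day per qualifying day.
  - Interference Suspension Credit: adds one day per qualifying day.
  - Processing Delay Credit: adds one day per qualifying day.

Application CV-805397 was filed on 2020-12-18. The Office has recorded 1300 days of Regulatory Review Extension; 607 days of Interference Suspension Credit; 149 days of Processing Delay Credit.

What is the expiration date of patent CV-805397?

Base term: filing date + 19 years → 18 December 2039.
Regulatory Review Extension: +1300 days → 10 July 2043.
Interference Suspension Credit: +607 days → 8 March 2045.
Processing Delay Credit: +149 days → 4 August 2045.

August 4, 2045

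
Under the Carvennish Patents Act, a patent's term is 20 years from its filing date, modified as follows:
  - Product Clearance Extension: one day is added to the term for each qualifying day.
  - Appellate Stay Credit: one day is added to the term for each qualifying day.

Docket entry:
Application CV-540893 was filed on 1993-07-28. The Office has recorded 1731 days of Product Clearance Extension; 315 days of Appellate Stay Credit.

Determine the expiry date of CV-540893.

March 5, 2019

Base term: filing date + 20 years → 28 July 2013.
Product Clearance Extension: +1731 days → 24 April 2018.
Appellate Stay Credit: +315 days → 5 March 2019.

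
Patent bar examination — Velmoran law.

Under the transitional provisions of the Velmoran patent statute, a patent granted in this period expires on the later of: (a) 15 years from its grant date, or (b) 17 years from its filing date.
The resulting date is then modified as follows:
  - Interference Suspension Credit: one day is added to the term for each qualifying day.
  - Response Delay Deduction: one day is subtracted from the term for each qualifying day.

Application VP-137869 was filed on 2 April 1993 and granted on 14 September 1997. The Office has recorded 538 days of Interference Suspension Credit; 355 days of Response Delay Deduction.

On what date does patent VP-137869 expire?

2013-03-16

(a) grant + 15 years → 14 September 2012.
(b) filing + 17 years → 2 April 2010.
Later of the two: 14 September 2012.
Interference Suspension Credit: +538 days → 6 March 2014.
Response Delay Deduction: −355 days → 16 March 2013.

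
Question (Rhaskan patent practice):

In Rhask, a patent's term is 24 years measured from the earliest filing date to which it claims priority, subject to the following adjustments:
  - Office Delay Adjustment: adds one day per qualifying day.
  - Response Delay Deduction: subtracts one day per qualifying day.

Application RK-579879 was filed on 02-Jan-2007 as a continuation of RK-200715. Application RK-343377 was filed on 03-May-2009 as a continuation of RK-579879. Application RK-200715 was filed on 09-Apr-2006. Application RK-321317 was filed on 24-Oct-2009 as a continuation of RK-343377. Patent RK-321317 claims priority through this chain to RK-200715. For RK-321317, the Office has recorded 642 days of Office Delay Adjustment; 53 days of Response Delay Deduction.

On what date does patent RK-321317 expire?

November 19, 2031

Earliest priority filing: 9 April 2006.
Base term: 9 April 2006 + 24 years → 9 April 2030.
Office Delay Adjustment: +642 days → 11 January 2032.
Response Delay Deduction: −53 days → 19 November 2031.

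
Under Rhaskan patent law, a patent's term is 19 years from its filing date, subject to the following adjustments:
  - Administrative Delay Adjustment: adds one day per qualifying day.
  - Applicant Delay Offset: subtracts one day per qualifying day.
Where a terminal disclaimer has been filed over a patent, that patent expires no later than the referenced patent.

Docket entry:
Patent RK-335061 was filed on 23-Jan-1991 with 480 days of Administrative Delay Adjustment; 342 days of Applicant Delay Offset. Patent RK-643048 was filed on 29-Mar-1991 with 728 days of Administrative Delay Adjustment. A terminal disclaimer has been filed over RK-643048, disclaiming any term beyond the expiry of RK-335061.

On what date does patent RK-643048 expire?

2010-06-10

Natural term of RK-643048:
  Base: filing + 19 years → 29 March 2010.
  Administrative Delay Adjustment: +728 days → 26 March 2012.
Expiry of referenced patent RK-335061:
  Base: filing + 19 years → 23 January 2010.
  Administrative Delay Adjustment: +480 days → 18 May 2011.
  Applicant Delay Offset: −342 days → 10 June 2010.
Terminal disclaimer: RK-643048 expires on the earlier of 26 March 2012 and 10 June 2010.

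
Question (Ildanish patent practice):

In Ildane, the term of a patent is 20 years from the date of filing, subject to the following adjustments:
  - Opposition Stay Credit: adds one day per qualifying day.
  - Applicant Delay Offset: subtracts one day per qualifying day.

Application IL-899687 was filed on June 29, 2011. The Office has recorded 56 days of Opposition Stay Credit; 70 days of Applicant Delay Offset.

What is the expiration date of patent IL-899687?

Base term: filing date + 20 years → 29 June 2031.
Opposition Stay Credit: +56 days → 24 August 2031.
Applicant Delay Offset: −70 days → 15 June 2031.

2031-06-15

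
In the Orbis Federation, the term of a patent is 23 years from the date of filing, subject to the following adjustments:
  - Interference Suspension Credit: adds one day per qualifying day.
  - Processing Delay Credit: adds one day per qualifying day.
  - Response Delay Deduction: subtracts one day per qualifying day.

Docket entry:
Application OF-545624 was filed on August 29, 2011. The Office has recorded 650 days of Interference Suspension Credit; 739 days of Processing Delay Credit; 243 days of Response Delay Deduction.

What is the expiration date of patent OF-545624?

October 18, 2037

Base term: filing date + 23 years → 29 August 2034.
Interference Suspension Credit: +650 days → 9 June 2036.
Processing Delay Credit: +739 days → 18 June 2038.
Response Delay Deduction: −243 days → 18 October 2037.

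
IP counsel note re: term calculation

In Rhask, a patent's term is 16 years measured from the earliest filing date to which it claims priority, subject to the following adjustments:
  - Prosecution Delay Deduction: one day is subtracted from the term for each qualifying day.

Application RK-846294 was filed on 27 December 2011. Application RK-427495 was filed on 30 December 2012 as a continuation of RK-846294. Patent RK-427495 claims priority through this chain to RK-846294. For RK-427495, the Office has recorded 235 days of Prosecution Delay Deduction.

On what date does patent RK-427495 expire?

Earliest priority filing: 27 December 2011.
Base term: 27 December 2011 + 16 years → 27 December 2027.
Prosecution Delay Deduction: −235 days → 6 May 2027.

2027-05-06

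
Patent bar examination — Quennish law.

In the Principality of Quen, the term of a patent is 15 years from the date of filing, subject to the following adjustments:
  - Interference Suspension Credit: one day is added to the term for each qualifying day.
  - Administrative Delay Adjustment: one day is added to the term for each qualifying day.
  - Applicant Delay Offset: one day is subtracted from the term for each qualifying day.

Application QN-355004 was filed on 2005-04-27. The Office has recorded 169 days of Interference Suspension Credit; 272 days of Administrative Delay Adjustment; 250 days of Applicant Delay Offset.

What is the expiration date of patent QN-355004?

November 4, 2020

Base term: filing date + 15 years → 27 April 2020.
Interference Suspension Credit: +169 days → 13 October 2020.
Administrative Delay Adjustment: +272 days → 12 July 2021.
Applicant Delay Offset: −250 days → 4 November 2020.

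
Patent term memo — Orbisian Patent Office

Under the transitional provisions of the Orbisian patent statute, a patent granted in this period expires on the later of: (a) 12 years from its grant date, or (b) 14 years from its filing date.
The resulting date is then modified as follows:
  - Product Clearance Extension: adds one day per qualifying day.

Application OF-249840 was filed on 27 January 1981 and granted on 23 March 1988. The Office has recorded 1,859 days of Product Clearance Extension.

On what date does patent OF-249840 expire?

(a) grant + 12 years → 23 March 2000.
(b) filing + 14 years → 27 January 1995.
Later of the two: 23 March 2000.
Product Clearance Extension: +1859 days → 25 April 2005.

April 25, 2005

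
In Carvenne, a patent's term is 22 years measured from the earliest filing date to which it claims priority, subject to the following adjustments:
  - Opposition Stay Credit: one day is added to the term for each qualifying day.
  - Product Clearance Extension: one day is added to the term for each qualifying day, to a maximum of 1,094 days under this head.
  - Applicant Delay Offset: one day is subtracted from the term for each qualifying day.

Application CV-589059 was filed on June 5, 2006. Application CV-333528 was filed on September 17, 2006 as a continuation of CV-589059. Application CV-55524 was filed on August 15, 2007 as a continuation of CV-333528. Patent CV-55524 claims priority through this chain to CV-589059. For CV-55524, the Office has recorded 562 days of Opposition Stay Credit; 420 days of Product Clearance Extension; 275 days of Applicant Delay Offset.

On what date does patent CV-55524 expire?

May 13, 2030

Earliest priority filing: 5 June 2006.
Base term: 5 June 2006 + 22 years → 5 June 2028.
Opposition Stay Credit: +562 days → 19 December 2029.
Product Clearance Extension: 420 days (within the 1094-day cap) → +420 days → 12 February 2031.
Applicant Delay Offset: −275 days → 13 May 2030.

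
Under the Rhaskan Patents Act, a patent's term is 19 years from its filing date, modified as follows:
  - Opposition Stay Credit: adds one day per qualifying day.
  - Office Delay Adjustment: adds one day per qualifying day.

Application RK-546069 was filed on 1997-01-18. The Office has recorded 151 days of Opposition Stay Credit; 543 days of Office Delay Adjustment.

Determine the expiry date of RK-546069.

December 12, 2017

Base term: filing date + 19 years → 18 January 2016.
Opposition Stay Credit: +151 days → 17 June 2016.
Office Delay Adjustment: +543 days → 12 December 2017.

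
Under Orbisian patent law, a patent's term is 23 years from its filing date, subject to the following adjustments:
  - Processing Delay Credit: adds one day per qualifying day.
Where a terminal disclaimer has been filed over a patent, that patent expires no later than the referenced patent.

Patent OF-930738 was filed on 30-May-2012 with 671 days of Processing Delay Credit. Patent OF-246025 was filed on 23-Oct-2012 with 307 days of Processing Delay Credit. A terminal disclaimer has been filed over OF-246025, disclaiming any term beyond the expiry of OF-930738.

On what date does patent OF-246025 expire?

Natural term of OF-246025:
  Base: filing + 23 years → 23 October 2035.
  Processing Delay Credit: +307 days → 25 August 2036.
Expiry of referenced patent OF-930738:
  Base: filing + 23 years → 30 May 2035.
  Processing Delay Credit: +671 days → 31 March 2037.
Terminal disclaimer: OF-246025 expires on the earlier of 25 August 2036 and 31 March 2037.

August 25, 2036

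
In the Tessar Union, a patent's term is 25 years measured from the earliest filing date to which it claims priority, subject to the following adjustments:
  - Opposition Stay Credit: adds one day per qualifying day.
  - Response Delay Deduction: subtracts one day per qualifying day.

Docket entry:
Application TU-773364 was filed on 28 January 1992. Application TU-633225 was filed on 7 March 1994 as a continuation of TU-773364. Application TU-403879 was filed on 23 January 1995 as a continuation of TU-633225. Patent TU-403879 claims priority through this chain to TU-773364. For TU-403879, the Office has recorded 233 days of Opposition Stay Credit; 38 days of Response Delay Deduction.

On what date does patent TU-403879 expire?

Earliest priority filing: 28 January 1992.
Base term: 28 January 1992 + 25 years → 28 January 2017.
Opposition Stay Credit: +233 days → 18 September 2017.
Response Delay Deduction: −38 days → 11 August 2017.

2017-08-11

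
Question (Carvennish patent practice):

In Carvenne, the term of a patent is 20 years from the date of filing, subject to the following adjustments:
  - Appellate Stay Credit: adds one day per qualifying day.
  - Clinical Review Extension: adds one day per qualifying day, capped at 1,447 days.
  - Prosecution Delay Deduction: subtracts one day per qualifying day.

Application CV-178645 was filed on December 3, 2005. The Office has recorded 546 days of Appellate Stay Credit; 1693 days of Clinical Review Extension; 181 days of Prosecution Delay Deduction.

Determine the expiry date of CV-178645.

2030-11-19

Base term: filing date + 20 years → 3 December 2025.
Appellate Stay Credit: +546 days → 2 June 2027.
Clinical Review Extension: 1693 days claimed exceeds the 1447-day cap, so +1447 days → 19 May 2031.
Prosecution Delay Deduction: −181 days → 19 November 2030.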